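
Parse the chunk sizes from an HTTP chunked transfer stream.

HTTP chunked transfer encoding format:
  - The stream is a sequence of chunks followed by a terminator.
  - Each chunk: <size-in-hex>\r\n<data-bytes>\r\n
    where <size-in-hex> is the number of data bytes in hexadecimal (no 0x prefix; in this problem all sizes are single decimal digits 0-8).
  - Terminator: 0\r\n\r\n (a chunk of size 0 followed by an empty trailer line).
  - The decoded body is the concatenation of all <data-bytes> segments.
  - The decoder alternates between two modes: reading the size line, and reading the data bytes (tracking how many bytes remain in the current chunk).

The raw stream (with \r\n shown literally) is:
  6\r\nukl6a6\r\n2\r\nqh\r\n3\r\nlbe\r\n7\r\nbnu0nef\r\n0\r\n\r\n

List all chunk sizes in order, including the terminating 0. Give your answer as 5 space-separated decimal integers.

Answer: 6 2 3 7 0

Derivation:
Chunk 1: stream[0..1]='6' size=0x6=6, data at stream[3..9]='ukl6a6' -> body[0..6], body so far='ukl6a6'
Chunk 2: stream[11..12]='2' size=0x2=2, data at stream[14..16]='qh' -> body[6..8], body so far='ukl6a6qh'
Chunk 3: stream[18..19]='3' size=0x3=3, data at stream[21..24]='lbe' -> body[8..11], body so far='ukl6a6qhlbe'
Chunk 4: stream[26..27]='7' size=0x7=7, data at stream[29..36]='bnu0nef' -> body[11..18], body so far='ukl6a6qhlbebnu0nef'
Chunk 5: stream[38..39]='0' size=0 (terminator). Final body='ukl6a6qhlbebnu0nef' (18 bytes)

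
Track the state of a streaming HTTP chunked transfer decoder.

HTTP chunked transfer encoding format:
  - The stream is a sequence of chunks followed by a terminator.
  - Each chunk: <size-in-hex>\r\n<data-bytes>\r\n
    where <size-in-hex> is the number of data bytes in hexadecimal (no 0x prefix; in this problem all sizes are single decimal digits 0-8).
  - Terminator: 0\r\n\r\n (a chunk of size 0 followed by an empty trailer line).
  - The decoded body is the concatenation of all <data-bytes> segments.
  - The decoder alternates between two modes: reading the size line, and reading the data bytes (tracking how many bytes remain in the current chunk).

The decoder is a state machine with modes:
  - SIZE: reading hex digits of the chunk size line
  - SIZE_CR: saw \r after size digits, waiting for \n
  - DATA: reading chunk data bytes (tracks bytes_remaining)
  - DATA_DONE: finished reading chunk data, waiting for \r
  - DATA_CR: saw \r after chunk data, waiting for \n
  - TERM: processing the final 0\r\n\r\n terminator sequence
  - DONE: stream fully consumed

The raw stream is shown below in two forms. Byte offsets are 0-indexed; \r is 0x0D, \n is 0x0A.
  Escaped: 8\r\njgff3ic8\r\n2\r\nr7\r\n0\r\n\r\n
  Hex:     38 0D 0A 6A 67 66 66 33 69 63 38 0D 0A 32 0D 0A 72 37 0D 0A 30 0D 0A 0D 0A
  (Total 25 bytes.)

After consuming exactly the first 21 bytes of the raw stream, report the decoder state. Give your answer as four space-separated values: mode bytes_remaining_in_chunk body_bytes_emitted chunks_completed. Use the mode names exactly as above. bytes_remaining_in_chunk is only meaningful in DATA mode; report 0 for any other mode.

Byte 0 = '8': mode=SIZE remaining=0 emitted=0 chunks_done=0
Byte 1 = 0x0D: mode=SIZE_CR remaining=0 emitted=0 chunks_done=0
Byte 2 = 0x0A: mode=DATA remaining=8 emitted=0 chunks_done=0
Byte 3 = 'j': mode=DATA remaining=7 emitted=1 chunks_done=0
Byte 4 = 'g': mode=DATA remaining=6 emitted=2 chunks_done=0
Byte 5 = 'f': mode=DATA remaining=5 emitted=3 chunks_done=0
Byte 6 = 'f': mode=DATA remaining=4 emitted=4 chunks_done=0
Byte 7 = '3': mode=DATA remaining=3 emitted=5 chunks_done=0
Byte 8 = 'i': mode=DATA remaining=2 emitted=6 chunks_done=0
Byte 9 = 'c': mode=DATA remaining=1 emitted=7 chunks_done=0
Byte 10 = '8': mode=DATA_DONE remaining=0 emitted=8 chunks_done=0
Byte 11 = 0x0D: mode=DATA_CR remaining=0 emitted=8 chunks_done=0
Byte 12 = 0x0A: mode=SIZE remaining=0 emitted=8 chunks_done=1
Byte 13 = '2': mode=SIZE remaining=0 emitted=8 chunks_done=1
Byte 14 = 0x0D: mode=SIZE_CR remaining=0 emitted=8 chunks_done=1
Byte 15 = 0x0A: mode=DATA remaining=2 emitted=8 chunks_done=1
Byte 16 = 'r': mode=DATA remaining=1 emitted=9 chunks_done=1
Byte 17 = '7': mode=DATA_DONE remaining=0 emitted=10 chunks_done=1
Byte 18 = 0x0D: mode=DATA_CR remaining=0 emitted=10 chunks_done=1
Byte 19 = 0x0A: mode=SIZE remaining=0 emitted=10 chunks_done=2
Byte 20 = '0': mode=SIZE remaining=0 emitted=10 chunks_done=2

Answer: SIZE 0 10 2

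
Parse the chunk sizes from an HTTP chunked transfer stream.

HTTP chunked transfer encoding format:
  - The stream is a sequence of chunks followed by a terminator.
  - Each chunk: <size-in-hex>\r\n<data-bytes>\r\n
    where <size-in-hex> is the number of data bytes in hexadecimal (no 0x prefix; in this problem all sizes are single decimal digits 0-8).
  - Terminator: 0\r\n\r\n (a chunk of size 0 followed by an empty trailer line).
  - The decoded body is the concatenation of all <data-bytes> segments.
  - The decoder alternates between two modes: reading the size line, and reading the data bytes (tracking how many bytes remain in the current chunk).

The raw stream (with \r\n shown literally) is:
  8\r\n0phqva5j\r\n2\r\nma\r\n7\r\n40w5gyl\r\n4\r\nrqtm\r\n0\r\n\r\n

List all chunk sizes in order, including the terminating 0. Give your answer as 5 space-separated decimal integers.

Chunk 1: stream[0..1]='8' size=0x8=8, data at stream[3..11]='0phqva5j' -> body[0..8], body so far='0phqva5j'
Chunk 2: stream[13..14]='2' size=0x2=2, data at stream[16..18]='ma' -> body[8..10], body so far='0phqva5jma'
Chunk 3: stream[20..21]='7' size=0x7=7, data at stream[23..30]='40w5gyl' -> body[10..17], body so far='0phqva5jma40w5gyl'
Chunk 4: stream[32..33]='4' size=0x4=4, data at stream[35..39]='rqtm' -> body[17..21], body so far='0phqva5jma40w5gylrqtm'
Chunk 5: stream[41..42]='0' size=0 (terminator). Final body='0phqva5jma40w5gylrqtm' (21 bytes)

Answer: 8 2 7 4 0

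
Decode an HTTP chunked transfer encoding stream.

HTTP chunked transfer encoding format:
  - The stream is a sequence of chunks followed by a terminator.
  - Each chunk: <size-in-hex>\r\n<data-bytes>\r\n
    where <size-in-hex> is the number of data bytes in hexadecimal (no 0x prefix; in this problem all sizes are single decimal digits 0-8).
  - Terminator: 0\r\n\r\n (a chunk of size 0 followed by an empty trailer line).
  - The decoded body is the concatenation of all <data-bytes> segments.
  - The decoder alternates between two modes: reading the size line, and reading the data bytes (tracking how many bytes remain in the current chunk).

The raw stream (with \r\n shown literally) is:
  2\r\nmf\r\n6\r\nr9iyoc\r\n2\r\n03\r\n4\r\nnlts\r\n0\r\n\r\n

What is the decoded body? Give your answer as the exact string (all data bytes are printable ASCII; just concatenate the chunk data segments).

Chunk 1: stream[0..1]='2' size=0x2=2, data at stream[3..5]='mf' -> body[0..2], body so far='mf'
Chunk 2: stream[7..8]='6' size=0x6=6, data at stream[10..16]='r9iyoc' -> body[2..8], body so far='mfr9iyoc'
Chunk 3: stream[18..19]='2' size=0x2=2, data at stream[21..23]='03' -> body[8..10], body so far='mfr9iyoc03'
Chunk 4: stream[25..26]='4' size=0x4=4, data at stream[28..32]='nlts' -> body[10..14], body so far='mfr9iyoc03nlts'
Chunk 5: stream[34..35]='0' size=0 (terminator). Final body='mfr9iyoc03nlts' (14 bytes)

Answer: mfr9iyoc03nlts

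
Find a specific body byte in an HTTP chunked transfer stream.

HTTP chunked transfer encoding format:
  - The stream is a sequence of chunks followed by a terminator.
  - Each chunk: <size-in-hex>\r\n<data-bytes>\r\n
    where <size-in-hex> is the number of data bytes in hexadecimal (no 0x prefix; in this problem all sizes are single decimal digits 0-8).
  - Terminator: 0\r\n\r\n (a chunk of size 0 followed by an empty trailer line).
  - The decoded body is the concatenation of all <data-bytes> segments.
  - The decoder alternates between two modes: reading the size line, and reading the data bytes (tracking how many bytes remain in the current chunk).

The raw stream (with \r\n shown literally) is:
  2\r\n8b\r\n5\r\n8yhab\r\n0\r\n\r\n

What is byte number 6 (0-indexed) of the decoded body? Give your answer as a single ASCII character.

Chunk 1: stream[0..1]='2' size=0x2=2, data at stream[3..5]='8b' -> body[0..2], body so far='8b'
Chunk 2: stream[7..8]='5' size=0x5=5, data at stream[10..15]='8yhab' -> body[2..7], body so far='8b8yhab'
Chunk 3: stream[17..18]='0' size=0 (terminator). Final body='8b8yhab' (7 bytes)
Body byte 6 = 'b'

Answer: b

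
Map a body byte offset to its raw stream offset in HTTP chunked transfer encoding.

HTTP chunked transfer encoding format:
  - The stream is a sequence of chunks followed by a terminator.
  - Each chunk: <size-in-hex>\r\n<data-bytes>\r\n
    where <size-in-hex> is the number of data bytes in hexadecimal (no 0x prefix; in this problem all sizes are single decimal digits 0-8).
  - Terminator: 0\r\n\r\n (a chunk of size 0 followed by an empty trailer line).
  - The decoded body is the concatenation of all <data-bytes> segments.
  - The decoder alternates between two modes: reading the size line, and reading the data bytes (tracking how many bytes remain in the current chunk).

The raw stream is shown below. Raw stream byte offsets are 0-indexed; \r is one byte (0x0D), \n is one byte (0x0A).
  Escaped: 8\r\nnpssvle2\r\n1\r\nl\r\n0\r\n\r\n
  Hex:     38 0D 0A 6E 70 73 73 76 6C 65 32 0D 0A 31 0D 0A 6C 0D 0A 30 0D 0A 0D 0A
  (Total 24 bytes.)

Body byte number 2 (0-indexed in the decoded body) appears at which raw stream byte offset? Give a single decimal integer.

Answer: 5

Derivation:
Chunk 1: stream[0..1]='8' size=0x8=8, data at stream[3..11]='npssvle2' -> body[0..8], body so far='npssvle2'
Chunk 2: stream[13..14]='1' size=0x1=1, data at stream[16..17]='l' -> body[8..9], body so far='npssvle2l'
Chunk 3: stream[19..20]='0' size=0 (terminator). Final body='npssvle2l' (9 bytes)
Body byte 2 at stream offset 5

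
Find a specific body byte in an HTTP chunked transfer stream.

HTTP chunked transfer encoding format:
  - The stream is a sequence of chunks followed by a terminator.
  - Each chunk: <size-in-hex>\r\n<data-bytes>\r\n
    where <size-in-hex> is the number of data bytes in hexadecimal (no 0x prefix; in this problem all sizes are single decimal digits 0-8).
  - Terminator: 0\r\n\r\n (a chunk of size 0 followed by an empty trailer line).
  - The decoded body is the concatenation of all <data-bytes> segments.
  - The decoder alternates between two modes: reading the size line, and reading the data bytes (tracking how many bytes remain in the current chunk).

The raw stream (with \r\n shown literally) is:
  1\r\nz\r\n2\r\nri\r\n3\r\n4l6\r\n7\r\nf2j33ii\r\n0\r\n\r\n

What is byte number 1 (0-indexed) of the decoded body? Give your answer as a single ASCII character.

Answer: r

Derivation:
Chunk 1: stream[0..1]='1' size=0x1=1, data at stream[3..4]='z' -> body[0..1], body so far='z'
Chunk 2: stream[6..7]='2' size=0x2=2, data at stream[9..11]='ri' -> body[1..3], body so far='zri'
Chunk 3: stream[13..14]='3' size=0x3=3, data at stream[16..19]='4l6' -> body[3..6], body so far='zri4l6'
Chunk 4: stream[21..22]='7' size=0x7=7, data at stream[24..31]='f2j33ii' -> body[6..13], body so far='zri4l6f2j33ii'
Chunk 5: stream[33..34]='0' size=0 (terminator). Final body='zri4l6f2j33ii' (13 bytes)
Body byte 1 = 'r'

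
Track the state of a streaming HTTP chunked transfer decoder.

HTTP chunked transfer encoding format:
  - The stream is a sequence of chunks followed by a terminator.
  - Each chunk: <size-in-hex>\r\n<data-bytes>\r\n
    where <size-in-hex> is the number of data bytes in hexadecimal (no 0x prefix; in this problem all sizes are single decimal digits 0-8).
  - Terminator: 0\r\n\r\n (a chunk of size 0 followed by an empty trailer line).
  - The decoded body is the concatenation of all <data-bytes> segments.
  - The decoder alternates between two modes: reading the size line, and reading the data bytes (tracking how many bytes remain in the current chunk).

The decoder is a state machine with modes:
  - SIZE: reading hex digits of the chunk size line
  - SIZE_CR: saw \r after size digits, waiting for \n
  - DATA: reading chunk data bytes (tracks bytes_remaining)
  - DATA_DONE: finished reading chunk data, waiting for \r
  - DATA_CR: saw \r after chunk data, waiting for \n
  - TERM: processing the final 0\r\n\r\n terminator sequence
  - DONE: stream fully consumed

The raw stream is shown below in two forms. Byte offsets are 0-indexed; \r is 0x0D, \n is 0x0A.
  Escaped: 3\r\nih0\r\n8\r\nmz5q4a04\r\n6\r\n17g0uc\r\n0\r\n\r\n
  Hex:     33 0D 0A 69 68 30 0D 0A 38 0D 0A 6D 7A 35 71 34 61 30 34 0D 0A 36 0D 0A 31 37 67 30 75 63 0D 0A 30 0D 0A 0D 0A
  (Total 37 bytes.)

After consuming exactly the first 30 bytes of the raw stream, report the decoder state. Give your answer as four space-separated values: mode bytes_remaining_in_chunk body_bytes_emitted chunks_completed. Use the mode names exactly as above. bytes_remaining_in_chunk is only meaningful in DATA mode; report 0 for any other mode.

Answer: DATA_DONE 0 17 2

Derivation:
Byte 0 = '3': mode=SIZE remaining=0 emitted=0 chunks_done=0
Byte 1 = 0x0D: mode=SIZE_CR remaining=0 emitted=0 chunks_done=0
Byte 2 = 0x0A: mode=DATA remaining=3 emitted=0 chunks_done=0
Byte 3 = 'i': mode=DATA remaining=2 emitted=1 chunks_done=0
Byte 4 = 'h': mode=DATA remaining=1 emitted=2 chunks_done=0
Byte 5 = '0': mode=DATA_DONE remaining=0 emitted=3 chunks_done=0
Byte 6 = 0x0D: mode=DATA_CR remaining=0 emitted=3 chunks_done=0
Byte 7 = 0x0A: mode=SIZE remaining=0 emitted=3 chunks_done=1
Byte 8 = '8': mode=SIZE remaining=0 emitted=3 chunks_done=1
Byte 9 = 0x0D: mode=SIZE_CR remaining=0 emitted=3 chunks_done=1
Byte 10 = 0x0A: mode=DATA remaining=8 emitted=3 chunks_done=1
Byte 11 = 'm': mode=DATA remaining=7 emitted=4 chunks_done=1
Byte 12 = 'z': mode=DATA remaining=6 emitted=5 chunks_done=1
Byte 13 = '5': mode=DATA remaining=5 emitted=6 chunks_done=1
Byte 14 = 'q': mode=DATA remaining=4 emitted=7 chunks_done=1
Byte 15 = '4': mode=DATA remaining=3 emitted=8 chunks_done=1
Byte 16 = 'a': mode=DATA remaining=2 emitted=9 chunks_done=1
Byte 17 = '0': mode=DATA remaining=1 emitted=10 chunks_done=1
Byte 18 = '4': mode=DATA_DONE remaining=0 emitted=11 chunks_done=1
Byte 19 = 0x0D: mode=DATA_CR remaining=0 emitted=11 chunks_done=1
Byte 20 = 0x0A: mode=SIZE remaining=0 emitted=11 chunks_done=2
Byte 21 = '6': mode=SIZE remaining=0 emitted=11 chunks_done=2
Byte 22 = 0x0D: mode=SIZE_CR remaining=0 emitted=11 chunks_done=2
Byte 23 = 0x0A: mode=DATA remaining=6 emitted=11 chunks_done=2
Byte 24 = '1': mode=DATA remaining=5 emitted=12 chunks_done=2
Byte 25 = '7': mode=DATA remaining=4 emitted=13 chunks_done=2
Byte 26 = 'g': mode=DATA remaining=3 emitted=14 chunks_done=2
Byte 27 = '0': mode=DATA remaining=2 emitted=15 chunks_done=2
Byte 28 = 'u': mode=DATA remaining=1 emitted=16 chunks_done=2
Byte 29 = 'c': mode=DATA_DONE remaining=0 emitted=17 chunks_done=2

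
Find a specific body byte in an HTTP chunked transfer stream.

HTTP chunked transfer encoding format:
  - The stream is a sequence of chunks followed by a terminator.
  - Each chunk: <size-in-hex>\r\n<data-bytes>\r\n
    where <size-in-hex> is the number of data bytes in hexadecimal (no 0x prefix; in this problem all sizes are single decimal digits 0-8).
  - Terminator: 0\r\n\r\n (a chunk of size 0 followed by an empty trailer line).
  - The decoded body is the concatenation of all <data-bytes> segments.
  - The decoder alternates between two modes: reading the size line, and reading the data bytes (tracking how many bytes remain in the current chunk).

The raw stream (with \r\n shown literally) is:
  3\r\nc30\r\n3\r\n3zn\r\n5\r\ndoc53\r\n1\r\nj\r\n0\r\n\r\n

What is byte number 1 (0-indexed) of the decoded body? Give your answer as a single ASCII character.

Answer: 3

Derivation:
Chunk 1: stream[0..1]='3' size=0x3=3, data at stream[3..6]='c30' -> body[0..3], body so far='c30'
Chunk 2: stream[8..9]='3' size=0x3=3, data at stream[11..14]='3zn' -> body[3..6], body so far='c303zn'
Chunk 3: stream[16..17]='5' size=0x5=5, data at stream[19..24]='doc53' -> body[6..11], body so far='c303zndoc53'
Chunk 4: stream[26..27]='1' size=0x1=1, data at stream[29..30]='j' -> body[11..12], body so far='c303zndoc53j'
Chunk 5: stream[32..33]='0' size=0 (terminator). Final body='c303zndoc53j' (12 bytes)
Body byte 1 = '3'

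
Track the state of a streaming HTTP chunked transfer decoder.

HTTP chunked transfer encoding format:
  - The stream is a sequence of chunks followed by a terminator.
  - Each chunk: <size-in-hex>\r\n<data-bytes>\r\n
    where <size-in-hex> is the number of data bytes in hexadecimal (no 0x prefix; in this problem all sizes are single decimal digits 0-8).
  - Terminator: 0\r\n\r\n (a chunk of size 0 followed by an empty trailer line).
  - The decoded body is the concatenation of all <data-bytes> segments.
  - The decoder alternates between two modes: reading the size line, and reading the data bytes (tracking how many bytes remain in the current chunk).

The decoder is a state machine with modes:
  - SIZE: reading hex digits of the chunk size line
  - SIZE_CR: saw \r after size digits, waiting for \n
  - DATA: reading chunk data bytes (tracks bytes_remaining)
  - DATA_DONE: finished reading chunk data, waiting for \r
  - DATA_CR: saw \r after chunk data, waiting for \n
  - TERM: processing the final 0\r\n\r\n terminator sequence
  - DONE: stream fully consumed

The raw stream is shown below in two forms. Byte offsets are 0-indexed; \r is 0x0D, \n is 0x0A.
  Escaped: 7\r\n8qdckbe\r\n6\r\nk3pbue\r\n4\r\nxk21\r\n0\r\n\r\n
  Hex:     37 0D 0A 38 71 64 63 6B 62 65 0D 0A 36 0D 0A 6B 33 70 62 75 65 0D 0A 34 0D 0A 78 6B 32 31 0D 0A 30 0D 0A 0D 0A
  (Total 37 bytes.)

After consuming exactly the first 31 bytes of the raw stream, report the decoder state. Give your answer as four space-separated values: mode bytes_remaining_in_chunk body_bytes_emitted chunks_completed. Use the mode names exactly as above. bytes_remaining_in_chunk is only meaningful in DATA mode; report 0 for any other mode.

Answer: DATA_CR 0 17 2

Derivation:
Byte 0 = '7': mode=SIZE remaining=0 emitted=0 chunks_done=0
Byte 1 = 0x0D: mode=SIZE_CR remaining=0 emitted=0 chunks_done=0
Byte 2 = 0x0A: mode=DATA remaining=7 emitted=0 chunks_done=0
Byte 3 = '8': mode=DATA remaining=6 emitted=1 chunks_done=0
Byte 4 = 'q': mode=DATA remaining=5 emitted=2 chunks_done=0
Byte 5 = 'd': mode=DATA remaining=4 emitted=3 chunks_done=0
Byte 6 = 'c': mode=DATA remaining=3 emitted=4 chunks_done=0
Byte 7 = 'k': mode=DATA remaining=2 emitted=5 chunks_done=0
Byte 8 = 'b': mode=DATA remaining=1 emitted=6 chunks_done=0
Byte 9 = 'e': mode=DATA_DONE remaining=0 emitted=7 chunks_done=0
Byte 10 = 0x0D: mode=DATA_CR remaining=0 emitted=7 chunks_done=0
Byte 11 = 0x0A: mode=SIZE remaining=0 emitted=7 chunks_done=1
Byte 12 = '6': mode=SIZE remaining=0 emitted=7 chunks_done=1
Byte 13 = 0x0D: mode=SIZE_CR remaining=0 emitted=7 chunks_done=1
Byte 14 = 0x0A: mode=DATA remaining=6 emitted=7 chunks_done=1
Byte 15 = 'k': mode=DATA remaining=5 emitted=8 chunks_done=1
Byte 16 = '3': mode=DATA remaining=4 emitted=9 chunks_done=1
Byte 17 = 'p': mode=DATA remaining=3 emitted=10 chunks_done=1
Byte 18 = 'b': mode=DATA remaining=2 emitted=11 chunks_done=1
Byte 19 = 'u': mode=DATA remaining=1 emitted=12 chunks_done=1
Byte 20 = 'e': mode=DATA_DONE remaining=0 emitted=13 chunks_done=1
Byte 21 = 0x0D: mode=DATA_CR remaining=0 emitted=13 chunks_done=1
Byte 22 = 0x0A: mode=SIZE remaining=0 emitted=13 chunks_done=2
Byte 23 = '4': mode=SIZE remaining=0 emitted=13 chunks_done=2
Byte 24 = 0x0D: mode=SIZE_CR remaining=0 emitted=13 chunks_done=2
Byte 25 = 0x0A: mode=DATA remaining=4 emitted=13 chunks_done=2
Byte 26 = 'x': mode=DATA remaining=3 emitted=14 chunks_done=2
Byte 27 = 'k': mode=DATA remaining=2 emitted=15 chunks_done=2
Byte 28 = '2': mode=DATA remaining=1 emitted=16 chunks_done=2
Byte 29 = '1': mode=DATA_DONE remaining=0 emitted=17 chunks_done=2
Byte 30 = 0x0D: mode=DATA_CR remaining=0 emitted=17 chunks_done=2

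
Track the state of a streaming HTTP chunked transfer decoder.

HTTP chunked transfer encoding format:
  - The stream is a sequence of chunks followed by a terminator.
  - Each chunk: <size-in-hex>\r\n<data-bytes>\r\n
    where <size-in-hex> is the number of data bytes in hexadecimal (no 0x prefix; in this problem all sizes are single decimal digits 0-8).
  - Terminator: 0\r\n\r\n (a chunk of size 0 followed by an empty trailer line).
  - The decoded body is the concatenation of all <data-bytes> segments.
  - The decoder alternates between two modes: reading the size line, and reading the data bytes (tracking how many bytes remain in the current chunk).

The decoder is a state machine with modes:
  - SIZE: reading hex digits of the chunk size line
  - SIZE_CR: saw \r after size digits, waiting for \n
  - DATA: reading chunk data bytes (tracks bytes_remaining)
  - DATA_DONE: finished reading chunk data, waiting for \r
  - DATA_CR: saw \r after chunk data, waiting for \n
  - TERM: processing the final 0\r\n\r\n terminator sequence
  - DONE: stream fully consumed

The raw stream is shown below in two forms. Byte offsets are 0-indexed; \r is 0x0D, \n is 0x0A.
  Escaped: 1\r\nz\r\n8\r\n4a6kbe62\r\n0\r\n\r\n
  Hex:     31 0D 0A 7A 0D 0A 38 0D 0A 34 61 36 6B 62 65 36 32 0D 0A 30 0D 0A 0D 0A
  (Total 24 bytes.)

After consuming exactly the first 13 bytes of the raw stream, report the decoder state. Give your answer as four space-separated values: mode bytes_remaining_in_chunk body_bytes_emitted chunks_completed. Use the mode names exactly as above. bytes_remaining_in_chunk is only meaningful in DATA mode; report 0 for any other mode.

Answer: DATA 4 5 1

Derivation:
Byte 0 = '1': mode=SIZE remaining=0 emitted=0 chunks_done=0
Byte 1 = 0x0D: mode=SIZE_CR remaining=0 emitted=0 chunks_done=0
Byte 2 = 0x0A: mode=DATA remaining=1 emitted=0 chunks_done=0
Byte 3 = 'z': mode=DATA_DONE remaining=0 emitted=1 chunks_done=0
Byte 4 = 0x0D: mode=DATA_CR remaining=0 emitted=1 chunks_done=0
Byte 5 = 0x0A: mode=SIZE remaining=0 emitted=1 chunks_done=1
Byte 6 = '8': mode=SIZE remaining=0 emitted=1 chunks_done=1
Byte 7 = 0x0D: mode=SIZE_CR remaining=0 emitted=1 chunks_done=1
Byte 8 = 0x0A: mode=DATA remaining=8 emitted=1 chunks_done=1
Byte 9 = '4': mode=DATA remaining=7 emitted=2 chunks_done=1
Byte 10 = 'a': mode=DATA remaining=6 emitted=3 chunks_done=1
Byte 11 = '6': mode=DATA remaining=5 emitted=4 chunks_done=1
Byte 12 = 'k': mode=DATA remaining=4 emitted=5 chunks_done=1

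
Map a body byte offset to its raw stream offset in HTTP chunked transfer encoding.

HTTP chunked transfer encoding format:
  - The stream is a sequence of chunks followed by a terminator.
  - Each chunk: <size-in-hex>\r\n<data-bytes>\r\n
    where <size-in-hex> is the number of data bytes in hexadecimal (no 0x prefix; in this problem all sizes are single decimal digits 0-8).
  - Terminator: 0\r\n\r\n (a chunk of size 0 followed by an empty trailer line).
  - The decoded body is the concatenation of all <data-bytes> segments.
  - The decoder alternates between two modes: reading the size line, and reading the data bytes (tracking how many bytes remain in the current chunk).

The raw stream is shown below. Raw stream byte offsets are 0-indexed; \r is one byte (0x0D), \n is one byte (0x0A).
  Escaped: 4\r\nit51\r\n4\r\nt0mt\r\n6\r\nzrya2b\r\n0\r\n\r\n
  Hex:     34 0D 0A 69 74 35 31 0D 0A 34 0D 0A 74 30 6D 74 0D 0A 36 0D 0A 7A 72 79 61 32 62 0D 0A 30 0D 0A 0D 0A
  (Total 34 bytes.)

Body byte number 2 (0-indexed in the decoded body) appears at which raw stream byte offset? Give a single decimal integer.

Answer: 5

Derivation:
Chunk 1: stream[0..1]='4' size=0x4=4, data at stream[3..7]='it51' -> body[0..4], body so far='it51'
Chunk 2: stream[9..10]='4' size=0x4=4, data at stream[12..16]='t0mt' -> body[4..8], body so far='it51t0mt'
Chunk 3: stream[18..19]='6' size=0x6=6, data at stream[21..27]='zrya2b' -> body[8..14], body so far='it51t0mtzrya2b'
Chunk 4: stream[29..30]='0' size=0 (terminator). Final body='it51t0mtzrya2b' (14 bytes)
Body byte 2 at stream offset 5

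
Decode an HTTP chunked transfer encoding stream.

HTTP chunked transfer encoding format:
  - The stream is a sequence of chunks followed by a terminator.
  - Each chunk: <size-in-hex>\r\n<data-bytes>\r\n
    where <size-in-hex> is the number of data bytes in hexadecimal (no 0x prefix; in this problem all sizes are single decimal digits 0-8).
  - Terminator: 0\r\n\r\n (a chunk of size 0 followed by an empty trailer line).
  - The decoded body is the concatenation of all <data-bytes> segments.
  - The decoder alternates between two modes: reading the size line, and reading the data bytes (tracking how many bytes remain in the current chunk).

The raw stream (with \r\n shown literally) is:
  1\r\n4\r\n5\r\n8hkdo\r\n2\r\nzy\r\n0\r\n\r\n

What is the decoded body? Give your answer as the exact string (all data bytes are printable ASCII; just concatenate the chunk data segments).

Chunk 1: stream[0..1]='1' size=0x1=1, data at stream[3..4]='4' -> body[0..1], body so far='4'
Chunk 2: stream[6..7]='5' size=0x5=5, data at stream[9..14]='8hkdo' -> body[1..6], body so far='48hkdo'
Chunk 3: stream[16..17]='2' size=0x2=2, data at stream[19..21]='zy' -> body[6..8], body so far='48hkdozy'
Chunk 4: stream[23..24]='0' size=0 (terminator). Final body='48hkdozy' (8 bytes)

Answer: 48hkdozy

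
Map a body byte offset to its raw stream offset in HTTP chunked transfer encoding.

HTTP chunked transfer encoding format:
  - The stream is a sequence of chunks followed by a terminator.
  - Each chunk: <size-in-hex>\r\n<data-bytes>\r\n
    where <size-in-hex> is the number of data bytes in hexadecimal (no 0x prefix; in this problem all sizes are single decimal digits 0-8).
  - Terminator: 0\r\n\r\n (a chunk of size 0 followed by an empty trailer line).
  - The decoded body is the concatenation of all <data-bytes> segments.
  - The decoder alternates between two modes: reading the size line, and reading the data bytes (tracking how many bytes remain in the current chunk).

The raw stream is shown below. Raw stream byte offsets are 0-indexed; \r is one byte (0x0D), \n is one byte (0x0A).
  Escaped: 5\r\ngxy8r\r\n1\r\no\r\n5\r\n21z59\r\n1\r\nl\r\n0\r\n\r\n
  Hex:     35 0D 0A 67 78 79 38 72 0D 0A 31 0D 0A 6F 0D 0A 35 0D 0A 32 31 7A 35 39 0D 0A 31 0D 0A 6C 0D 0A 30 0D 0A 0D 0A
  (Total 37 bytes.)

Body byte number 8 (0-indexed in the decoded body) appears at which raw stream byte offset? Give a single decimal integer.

Chunk 1: stream[0..1]='5' size=0x5=5, data at stream[3..8]='gxy8r' -> body[0..5], body so far='gxy8r'
Chunk 2: stream[10..11]='1' size=0x1=1, data at stream[13..14]='o' -> body[5..6], body so far='gxy8ro'
Chunk 3: stream[16..17]='5' size=0x5=5, data at stream[19..24]='21z59' -> body[6..11], body so far='gxy8ro21z59'
Chunk 4: stream[26..27]='1' size=0x1=1, data at stream[29..30]='l' -> body[11..12], body so far='gxy8ro21z59l'
Chunk 5: stream[32..33]='0' size=0 (terminator). Final body='gxy8ro21z59l' (12 bytes)
Body byte 8 at stream offset 21

Answer: 21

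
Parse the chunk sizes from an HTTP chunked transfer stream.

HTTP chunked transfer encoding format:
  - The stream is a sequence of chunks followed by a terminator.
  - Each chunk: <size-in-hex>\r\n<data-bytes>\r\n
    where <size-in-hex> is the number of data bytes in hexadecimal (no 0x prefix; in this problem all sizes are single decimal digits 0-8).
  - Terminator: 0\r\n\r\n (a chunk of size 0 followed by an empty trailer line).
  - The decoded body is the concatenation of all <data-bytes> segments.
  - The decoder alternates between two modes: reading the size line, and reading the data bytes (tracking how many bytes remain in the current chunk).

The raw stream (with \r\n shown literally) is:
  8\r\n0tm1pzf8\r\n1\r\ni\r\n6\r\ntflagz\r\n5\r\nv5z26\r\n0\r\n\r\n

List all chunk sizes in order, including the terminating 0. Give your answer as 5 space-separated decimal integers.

Answer: 8 1 6 5 0

Derivation:
Chunk 1: stream[0..1]='8' size=0x8=8, data at stream[3..11]='0tm1pzf8' -> body[0..8], body so far='0tm1pzf8'
Chunk 2: stream[13..14]='1' size=0x1=1, data at stream[16..17]='i' -> body[8..9], body so far='0tm1pzf8i'
Chunk 3: stream[19..20]='6' size=0x6=6, data at stream[22..28]='tflagz' -> body[9..15], body so far='0tm1pzf8itflagz'
Chunk 4: stream[30..31]='5' size=0x5=5, data at stream[33..38]='v5z26' -> body[15..20], body so far='0tm1pzf8itflagzv5z26'
Chunk 5: stream[40..41]='0' size=0 (terminator). Final body='0tm1pzf8itflagzv5z26' (20 bytes)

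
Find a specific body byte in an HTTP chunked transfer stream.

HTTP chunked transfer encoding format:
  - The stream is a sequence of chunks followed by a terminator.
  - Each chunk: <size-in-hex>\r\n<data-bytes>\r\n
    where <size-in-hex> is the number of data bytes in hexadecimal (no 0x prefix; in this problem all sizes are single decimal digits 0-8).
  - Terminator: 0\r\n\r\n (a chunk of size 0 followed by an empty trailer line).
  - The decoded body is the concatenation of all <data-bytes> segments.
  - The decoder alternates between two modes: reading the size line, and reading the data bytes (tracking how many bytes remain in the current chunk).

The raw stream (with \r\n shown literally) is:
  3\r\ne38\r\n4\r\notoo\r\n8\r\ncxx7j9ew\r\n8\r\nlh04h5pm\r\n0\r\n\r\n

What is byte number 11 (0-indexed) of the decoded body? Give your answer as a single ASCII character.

Answer: j

Derivation:
Chunk 1: stream[0..1]='3' size=0x3=3, data at stream[3..6]='e38' -> body[0..3], body so far='e38'
Chunk 2: stream[8..9]='4' size=0x4=4, data at stream[11..15]='otoo' -> body[3..7], body so far='e38otoo'
Chunk 3: stream[17..18]='8' size=0x8=8, data at stream[20..28]='cxx7j9ew' -> body[7..15], body so far='e38otoocxx7j9ew'
Chunk 4: stream[30..31]='8' size=0x8=8, data at stream[33..41]='lh04h5pm' -> body[15..23], body so far='e38otoocxx7j9ewlh04h5pm'
Chunk 5: stream[43..44]='0' size=0 (terminator). Final body='e38otoocxx7j9ewlh04h5pm' (23 bytes)
Body byte 11 = 'j'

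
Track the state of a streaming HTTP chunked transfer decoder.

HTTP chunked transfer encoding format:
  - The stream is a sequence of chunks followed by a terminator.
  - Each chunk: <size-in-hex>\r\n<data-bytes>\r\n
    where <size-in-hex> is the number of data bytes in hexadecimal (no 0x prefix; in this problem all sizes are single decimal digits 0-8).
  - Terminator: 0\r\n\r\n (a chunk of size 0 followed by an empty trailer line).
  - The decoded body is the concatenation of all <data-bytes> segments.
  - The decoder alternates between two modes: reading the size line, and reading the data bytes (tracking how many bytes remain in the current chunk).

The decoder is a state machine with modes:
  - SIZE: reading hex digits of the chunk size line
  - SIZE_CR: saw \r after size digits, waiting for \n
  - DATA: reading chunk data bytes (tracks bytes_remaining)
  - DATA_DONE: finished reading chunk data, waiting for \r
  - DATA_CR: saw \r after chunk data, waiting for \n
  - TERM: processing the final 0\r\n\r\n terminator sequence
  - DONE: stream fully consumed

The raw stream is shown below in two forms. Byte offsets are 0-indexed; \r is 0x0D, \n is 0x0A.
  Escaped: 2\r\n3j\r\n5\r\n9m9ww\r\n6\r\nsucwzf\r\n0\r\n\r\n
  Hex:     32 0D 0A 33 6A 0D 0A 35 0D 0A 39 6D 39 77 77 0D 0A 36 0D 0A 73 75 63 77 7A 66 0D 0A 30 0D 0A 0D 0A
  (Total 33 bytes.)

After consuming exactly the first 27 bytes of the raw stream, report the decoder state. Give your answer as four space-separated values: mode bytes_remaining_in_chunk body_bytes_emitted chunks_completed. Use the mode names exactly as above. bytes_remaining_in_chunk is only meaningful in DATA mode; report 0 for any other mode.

Answer: DATA_CR 0 13 2

Derivation:
Byte 0 = '2': mode=SIZE remaining=0 emitted=0 chunks_done=0
Byte 1 = 0x0D: mode=SIZE_CR remaining=0 emitted=0 chunks_done=0
Byte 2 = 0x0A: mode=DATA remaining=2 emitted=0 chunks_done=0
Byte 3 = '3': mode=DATA remaining=1 emitted=1 chunks_done=0
Byte 4 = 'j': mode=DATA_DONE remaining=0 emitted=2 chunks_done=0
Byte 5 = 0x0D: mode=DATA_CR remaining=0 emitted=2 chunks_done=0
Byte 6 = 0x0A: mode=SIZE remaining=0 emitted=2 chunks_done=1
Byte 7 = '5': mode=SIZE remaining=0 emitted=2 chunks_done=1
Byte 8 = 0x0D: mode=SIZE_CR remaining=0 emitted=2 chunks_done=1
Byte 9 = 0x0A: mode=DATA remaining=5 emitted=2 chunks_done=1
Byte 10 = '9': mode=DATA remaining=4 emitted=3 chunks_done=1
Byte 11 = 'm': mode=DATA remaining=3 emitted=4 chunks_done=1
Byte 12 = '9': mode=DATA remaining=2 emitted=5 chunks_done=1
Byte 13 = 'w': mode=DATA remaining=1 emitted=6 chunks_done=1
Byte 14 = 'w': mode=DATA_DONE remaining=0 emitted=7 chunks_done=1
Byte 15 = 0x0D: mode=DATA_CR remaining=0 emitted=7 chunks_done=1
Byte 16 = 0x0A: mode=SIZE remaining=0 emitted=7 chunks_done=2
Byte 17 = '6': mode=SIZE remaining=0 emitted=7 chunks_done=2
Byte 18 = 0x0D: mode=SIZE_CR remaining=0 emitted=7 chunks_done=2
Byte 19 = 0x0A: mode=DATA remaining=6 emitted=7 chunks_done=2
Byte 20 = 's': mode=DATA remaining=5 emitted=8 chunks_done=2
Byte 21 = 'u': mode=DATA remaining=4 emitted=9 chunks_done=2
Byte 22 = 'c': mode=DATA remaining=3 emitted=10 chunks_done=2
Byte 23 = 'w': mode=DATA remaining=2 emitted=11 chunks_done=2
Byte 24 = 'z': mode=DATA remaining=1 emitted=12 chunks_done=2
Byte 25 = 'f': mode=DATA_DONE remaining=0 emitted=13 chunks_done=2
Byte 26 = 0x0D: mode=DATA_CR remaining=0 emitted=13 chunks_done=2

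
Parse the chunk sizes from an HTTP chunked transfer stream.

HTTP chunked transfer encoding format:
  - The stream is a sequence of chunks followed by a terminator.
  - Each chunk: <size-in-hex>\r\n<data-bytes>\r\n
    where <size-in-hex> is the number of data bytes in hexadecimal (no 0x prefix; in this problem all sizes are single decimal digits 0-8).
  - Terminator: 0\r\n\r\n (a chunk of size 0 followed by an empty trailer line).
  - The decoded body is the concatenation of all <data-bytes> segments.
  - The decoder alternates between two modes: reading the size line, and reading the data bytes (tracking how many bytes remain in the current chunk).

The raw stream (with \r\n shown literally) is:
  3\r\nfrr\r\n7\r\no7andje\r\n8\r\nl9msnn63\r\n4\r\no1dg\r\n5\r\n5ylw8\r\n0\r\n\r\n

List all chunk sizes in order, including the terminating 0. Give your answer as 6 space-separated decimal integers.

Answer: 3 7 8 4 5 0

Derivation:
Chunk 1: stream[0..1]='3' size=0x3=3, data at stream[3..6]='frr' -> body[0..3], body so far='frr'
Chunk 2: stream[8..9]='7' size=0x7=7, data at stream[11..18]='o7andje' -> body[3..10], body so far='frro7andje'
Chunk 3: stream[20..21]='8' size=0x8=8, data at stream[23..31]='l9msnn63' -> body[10..18], body so far='frro7andjel9msnn63'
Chunk 4: stream[33..34]='4' size=0x4=4, data at stream[36..40]='o1dg' -> body[18..22], body so far='frro7andjel9msnn63o1dg'
Chunk 5: stream[42..43]='5' size=0x5=5, data at stream[45..50]='5ylw8' -> body[22..27], body so far='frro7andjel9msnn63o1dg5ylw8'
Chunk 6: stream[52..53]='0' size=0 (terminator). Final body='frro7andjel9msnn63o1dg5ylw8' (27 bytes)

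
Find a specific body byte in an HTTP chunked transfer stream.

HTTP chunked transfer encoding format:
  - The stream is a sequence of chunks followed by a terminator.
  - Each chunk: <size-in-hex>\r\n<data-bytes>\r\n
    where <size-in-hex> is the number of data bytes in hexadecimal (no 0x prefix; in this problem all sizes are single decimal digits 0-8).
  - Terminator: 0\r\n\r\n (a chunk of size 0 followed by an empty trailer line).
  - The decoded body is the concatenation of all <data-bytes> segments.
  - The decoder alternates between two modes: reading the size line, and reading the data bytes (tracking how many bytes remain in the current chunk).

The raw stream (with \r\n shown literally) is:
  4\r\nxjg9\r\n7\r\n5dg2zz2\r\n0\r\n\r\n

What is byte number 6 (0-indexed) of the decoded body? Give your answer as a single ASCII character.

Chunk 1: stream[0..1]='4' size=0x4=4, data at stream[3..7]='xjg9' -> body[0..4], body so far='xjg9'
Chunk 2: stream[9..10]='7' size=0x7=7, data at stream[12..19]='5dg2zz2' -> body[4..11], body so far='xjg95dg2zz2'
Chunk 3: stream[21..22]='0' size=0 (terminator). Final body='xjg95dg2zz2' (11 bytes)
Body byte 6 = 'g'

Answer: g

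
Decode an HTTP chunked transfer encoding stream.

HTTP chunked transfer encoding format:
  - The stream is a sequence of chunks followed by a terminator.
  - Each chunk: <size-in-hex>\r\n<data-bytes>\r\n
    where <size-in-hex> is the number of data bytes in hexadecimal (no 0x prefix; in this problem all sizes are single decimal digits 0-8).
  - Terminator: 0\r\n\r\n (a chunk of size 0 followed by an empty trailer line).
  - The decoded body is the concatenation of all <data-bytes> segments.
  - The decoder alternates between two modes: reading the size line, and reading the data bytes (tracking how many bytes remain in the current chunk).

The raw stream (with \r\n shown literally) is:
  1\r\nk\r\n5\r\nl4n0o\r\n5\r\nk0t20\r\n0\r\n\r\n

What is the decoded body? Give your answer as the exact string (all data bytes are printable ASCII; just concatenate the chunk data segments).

Answer: kl4n0ok0t20

Derivation:
Chunk 1: stream[0..1]='1' size=0x1=1, data at stream[3..4]='k' -> body[0..1], body so far='k'
Chunk 2: stream[6..7]='5' size=0x5=5, data at stream[9..14]='l4n0o' -> body[1..6], body so far='kl4n0o'
Chunk 3: stream[16..17]='5' size=0x5=5, data at stream[19..24]='k0t20' -> body[6..11], body so far='kl4n0ok0t20'
Chunk 4: stream[26..27]='0' size=0 (terminator). Final body='kl4n0ok0t20' (11 bytes)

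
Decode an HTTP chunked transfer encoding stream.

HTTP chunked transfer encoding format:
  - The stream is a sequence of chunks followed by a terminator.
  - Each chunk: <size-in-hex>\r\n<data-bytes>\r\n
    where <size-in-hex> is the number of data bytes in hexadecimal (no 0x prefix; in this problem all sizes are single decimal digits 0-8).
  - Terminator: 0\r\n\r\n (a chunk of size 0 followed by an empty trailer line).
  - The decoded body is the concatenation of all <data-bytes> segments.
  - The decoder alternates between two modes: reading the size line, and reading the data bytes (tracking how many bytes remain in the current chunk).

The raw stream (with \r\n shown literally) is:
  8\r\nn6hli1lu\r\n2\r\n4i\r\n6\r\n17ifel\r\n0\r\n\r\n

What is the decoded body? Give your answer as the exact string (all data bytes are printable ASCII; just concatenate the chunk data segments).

Answer: n6hli1lu4i17ifel

Derivation:
Chunk 1: stream[0..1]='8' size=0x8=8, data at stream[3..11]='n6hli1lu' -> body[0..8], body so far='n6hli1lu'
Chunk 2: stream[13..14]='2' size=0x2=2, data at stream[16..18]='4i' -> body[8..10], body so far='n6hli1lu4i'
Chunk 3: stream[20..21]='6' size=0x6=6, data at stream[23..29]='17ifel' -> body[10..16], body so far='n6hli1lu4i17ifel'
Chunk 4: stream[31..32]='0' size=0 (terminator). Final body='n6hli1lu4i17ifel' (16 bytes)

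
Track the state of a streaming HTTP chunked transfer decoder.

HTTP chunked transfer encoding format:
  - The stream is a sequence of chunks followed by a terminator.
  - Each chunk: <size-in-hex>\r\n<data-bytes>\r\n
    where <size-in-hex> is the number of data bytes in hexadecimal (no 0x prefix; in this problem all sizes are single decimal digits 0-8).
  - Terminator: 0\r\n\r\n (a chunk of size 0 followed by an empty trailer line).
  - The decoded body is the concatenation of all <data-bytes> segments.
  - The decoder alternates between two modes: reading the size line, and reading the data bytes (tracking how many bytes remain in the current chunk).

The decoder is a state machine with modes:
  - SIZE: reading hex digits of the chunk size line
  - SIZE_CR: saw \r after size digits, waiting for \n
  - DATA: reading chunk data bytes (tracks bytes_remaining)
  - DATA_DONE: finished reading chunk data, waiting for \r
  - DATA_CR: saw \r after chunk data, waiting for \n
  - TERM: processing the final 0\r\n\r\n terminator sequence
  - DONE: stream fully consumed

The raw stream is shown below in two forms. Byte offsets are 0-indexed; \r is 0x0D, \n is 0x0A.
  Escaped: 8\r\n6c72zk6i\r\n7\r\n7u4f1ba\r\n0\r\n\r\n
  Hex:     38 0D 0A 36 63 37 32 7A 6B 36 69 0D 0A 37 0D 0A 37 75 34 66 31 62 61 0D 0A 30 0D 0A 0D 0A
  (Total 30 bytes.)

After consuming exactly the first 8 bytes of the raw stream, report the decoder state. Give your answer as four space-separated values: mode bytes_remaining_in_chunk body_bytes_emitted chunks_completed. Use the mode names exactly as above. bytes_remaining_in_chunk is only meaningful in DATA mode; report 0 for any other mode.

Byte 0 = '8': mode=SIZE remaining=0 emitted=0 chunks_done=0
Byte 1 = 0x0D: mode=SIZE_CR remaining=0 emitted=0 chunks_done=0
Byte 2 = 0x0A: mode=DATA remaining=8 emitted=0 chunks_done=0
Byte 3 = '6': mode=DATA remaining=7 emitted=1 chunks_done=0
Byte 4 = 'c': mode=DATA remaining=6 emitted=2 chunks_done=0
Byte 5 = '7': mode=DATA remaining=5 emitted=3 chunks_done=0
Byte 6 = '2': mode=DATA remaining=4 emitted=4 chunks_done=0
Byte 7 = 'z': mode=DATA remaining=3 emitted=5 chunks_done=0

Answer: DATA 3 5 0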